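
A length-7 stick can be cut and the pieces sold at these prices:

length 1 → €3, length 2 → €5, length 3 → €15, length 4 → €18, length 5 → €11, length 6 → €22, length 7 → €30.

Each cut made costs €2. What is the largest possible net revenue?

Consider every possible first cut. net[k] is the best of p[i]+net[k−i] over all sellable i≤k, charging 2 whenever i<k.
net[1] = 3
net[2] = max(3+3-2, 5+0) = 5
net[3] = max(3+5-2, 5+3-2, 15+0) = 15
net[4] = max(3+15-2, 5+5-2, 15+3-2, 18+0) = 18
net[5] = max(3+18-2, 5+15-2, 15+5-2, 18+3-2, 11+0) = 19
net[6] = max(3+19-2, 5+18-2, 15+15-2, 18+5-2, 11+3-2, 22+0) = 28
net[7] = max(3+28-2, 5+19-2, 15+18-2, …, 22+3-2, 30+0) = 31
One optimal plan: pieces 4 + 3 (1 cut) → €33 − €2 = €31.

31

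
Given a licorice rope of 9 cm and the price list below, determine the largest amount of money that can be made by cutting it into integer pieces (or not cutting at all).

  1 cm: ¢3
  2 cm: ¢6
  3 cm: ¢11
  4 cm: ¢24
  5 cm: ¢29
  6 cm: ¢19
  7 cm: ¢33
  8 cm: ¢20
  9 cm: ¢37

Consider every possible first cut. v[k] is the best of p[i]+v[k−i] over all sellable i≤k.
v[1] = 3
v[2] = 6  (first piece 1, then v[1]=3)
v[3] = 11
v[4] = 24
v[5] = 29
v[6] = 32  (first piece 1, then v[5]=29)
v[7] = 35  (first piece 1, then v[6]=32)
v[8] = 48  (first piece 4, then v[4]=24)
v[9] = 53  (first piece 4, then v[5]=29)
One optimal cutting: 5 + 4 → ¢29 + ¢24 = ¢53.

53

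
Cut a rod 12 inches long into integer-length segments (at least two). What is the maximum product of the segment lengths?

81

Let prod[k] be the best product for length k (with at least one cut). For each first piece i, the rest contributes max(k−i, prod[k−i]).
Small cases: prod[2]=1, prod[3]=2, prod[4]=4, prod[5]=6, prod[6]=9.
prod[7] = max(1·9, 2·6, 3·4, 4·3, 5·2, 6·1) = 12
prod[8] = max(1·12, 2·9, 3·6, …, 6·2, 7·1) = 18
prod[9] = max(1·18, 2·12, 3·9, …, 7·2, 8·1) = 27
prod[10] = max(1·27, 2·18, 3·12, …, 8·2, 9·1) = 36
prod[11] = max(1·36, 2·27, 3·18, …, 9·2, 10·1) = 54
prod[12] = max(1·54, 2·36, 3·27, …, 10·2, 11·1) = 81
One optimal split: 3 + 3 + 3 + 3; product 3·3·3·3 = 81.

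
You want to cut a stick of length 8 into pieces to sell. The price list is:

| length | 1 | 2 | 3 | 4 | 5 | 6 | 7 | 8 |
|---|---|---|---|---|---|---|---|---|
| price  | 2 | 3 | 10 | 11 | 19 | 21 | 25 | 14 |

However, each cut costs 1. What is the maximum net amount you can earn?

28

Consider every possible first cut. net[k] is the best of p[i]+net[k−i] over all sellable i≤k, charging 1 whenever i<k.
net[1] = 2
net[2] = max(2+2-1, 3+0) = 3
net[3] = max(2+3-1, 3+2-1, 10+0) = 10
net[4] = max(2+10-1, 3+3-1, 10+2-1, 11+0) = 11
net[5] = max(2+11-1, 3+10-1, 10+3-1, 11+2-1, 19+0) = 19
net[6] = max(2+19-1, 3+11-1, 10+10-1, 11+3-1, 19+2-1, 21+0) = 21
net[7] = max(2+21-1, 3+19-1, 10+11-1, …, 21+2-1, 25+0) = 25
net[8] = max(2+25-1, 3+21-1, 10+19-1, …, 25+2-1, 14+0) = 28
One optimal plan: pieces 5 + 3 (1 cut) → 29 − 1 = 28.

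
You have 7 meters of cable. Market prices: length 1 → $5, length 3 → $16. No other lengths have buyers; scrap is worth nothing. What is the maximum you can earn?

Build r[k] bottom-up: r[k] = max over allowed piece i of (p[i] + r[k−i]).
r[1] = 5
r[2] = 10  (first piece 1, then r[1]=5)
r[3] = max(5+10, 16+0) = 16
r[4] = max(5+16, 16+5) = 21
r[5] = max(5+21, 16+10) = 26
r[6] = max(5+26, 16+16) = 32
r[7] = max(5+32, 16+21) = 37
One optimal cutting: 3 + 3 + 1 → $37.

37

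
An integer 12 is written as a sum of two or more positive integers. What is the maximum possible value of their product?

Let prod[k] be the best product for length k (with at least one cut). For each first piece i, the rest contributes max(k−i, prod[k−i]).
prod[2] = 1·max(1,0) = 1·1 = 1
prod[3] = max(1·2, 2·1) = 2
prod[4] = max(1·3, 2·2, 3·1) = 4
prod[5] = max(1·4, 2·3, 3·2, 4·1) = 6
prod[6] = max(1·6, 2·4, 3·3, 4·2, 5·1) = 9
prod[7] = max(1·9, 2·6, 3·4, 4·3, 5·2, 6·1) = 12
prod[8] = max(1·12, 2·9, 3·6, …, 6·2, 7·1) = 18
prod[9] = max(1·18, 2·12, 3·9, …, 7·2, 8·1) = 27
prod[10] = max(1·27, 2·18, 3·12, …, 8·2, 9·1) = 36
prod[11] = max(1·36, 2·27, 3·18, …, 9·2, 10·1) = 54
prod[12] = max(1·54, 2·36, 3·27, …, 10·2, 11·1) = 81
One optimal split: 3 + 3 + 3 + 3; product 3·3·3·3 = 81.

81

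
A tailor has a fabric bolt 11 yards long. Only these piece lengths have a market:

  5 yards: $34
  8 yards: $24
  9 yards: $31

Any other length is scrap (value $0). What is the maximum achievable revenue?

68

Consider every possible first cut. f[k] is the best of p[i]+f[k−i] over all sellable i≤k.
f[1] = 0
f[2] = 0
f[3] = 0
f[4] = 0
f[5] = 34
f[6] = 34
f[7] = 34
f[8] = 34
f[9] = 34
f[10] = 68  (first piece 5, then f[5]=34)
f[11] = 68
One optimal cutting: pieces 5 + 5 with 1 yard of scrap → $68.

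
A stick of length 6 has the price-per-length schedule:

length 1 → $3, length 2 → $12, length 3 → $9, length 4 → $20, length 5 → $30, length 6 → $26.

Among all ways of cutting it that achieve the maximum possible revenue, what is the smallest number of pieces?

3

Build r[k] bottom-up: r[k] = max over allowed piece i of (p[i] + r[k−i]).
r[1] = 3
r[2] = max(3+3, 12+0) = 12
r[3] = max(3+12, 12+3, 9+0) = 15
r[4] = max(3+15, 12+12, 9+3, 20+0) = 24
r[5] = max(3+24, 12+15, 9+12, 20+3, 30+0) = 30
r[6] = max(3+30, 12+24, 9+15, 20+12, 30+3, 26+0) = 36
Maximum revenue is $36.
Now minimize piece count subject to staying optimal: for each k, pieces[k] = 1 + min over i with p[i]+r[k−i]=r[k] of pieces[k−i].
pieces[3] = 2
pieces[4] = 2
pieces[5] = 1
pieces[6] = 3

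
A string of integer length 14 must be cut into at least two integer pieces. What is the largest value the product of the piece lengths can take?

162

Let f[k] be the best product for length k (with at least one cut). For each first piece i, the rest contributes max(k−i, f[k−i]).
f[2] = 1×max(1,0) = 1×1 = 1
f[3] = max(1×2, 2×1) = 2
f[4] = max(1×3, 2×2, 3×1) = 4
f[5] = max(1×4, 2×3, 3×2, 4×1) = 6
f[6] = max(1×6, 2×4, 3×3, 4×2, 5×1) = 9
f[7] = max(1×9, 2×6, 3×4, 4×3, 5×2, 6×1) = 12
f[8] = max(1×12, 2×9, 3×6, …, 6×2, 7×1) = 18
f[9] = max(1×18, 2×12, 3×9, …, 7×2, 8×1) = 27
f[10] = max(1×27, 2×18, 3×12, …, 8×2, 9×1) = 36
f[11] = max(1×36, 2×27, 3×18, …, 9×2, 10×1) = 54
f[12] = max(1×54, 2×36, 3×27, …, 10×2, 11×1) = 81
f[13] = max(1×81, 2×54, 3×36, …, 11×2, 12×1) = 108
f[14] = max(1×108, 2×81, 3×54, …, 12×2, 13×1) = 162
One optimal split: 3 + 3 + 3 + 3 + 2; product 3×3×3×3×2 = 162.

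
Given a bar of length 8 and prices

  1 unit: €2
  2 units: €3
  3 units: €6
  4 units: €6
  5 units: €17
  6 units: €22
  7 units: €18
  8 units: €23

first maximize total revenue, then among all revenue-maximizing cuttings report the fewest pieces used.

3

Consider every possible first cut. r[k] is the best of p[i]+r[k−i] over all sellable i≤k.
r[1] = 2
r[2] = 4  (first piece 1, then r[1]=2)
r[3] = 6  (first piece 1, then r[2]=4)
r[4] = 8  (first piece 1, then r[3]=6)
r[5] = 17
r[6] = 22
r[7] = 24  (first piece 1, then r[6]=22)
r[8] = 26  (first piece 1, then r[7]=24)
Maximum revenue is €26.
Now minimize piece count subject to staying optimal: for each k, pieces[k] = 1 + min over i with p[i]+r[k−i]=r[k] of pieces[k−i].
pieces[5] = 1
pieces[6] = 1
pieces[7] = 2
pieces[8] = 3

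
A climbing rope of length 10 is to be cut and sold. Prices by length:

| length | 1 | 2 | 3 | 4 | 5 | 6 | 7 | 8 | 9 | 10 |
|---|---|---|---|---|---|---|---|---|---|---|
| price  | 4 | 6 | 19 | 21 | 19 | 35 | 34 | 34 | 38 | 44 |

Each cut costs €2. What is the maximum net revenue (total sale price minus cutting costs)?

Build net[k] bottom-up: net[k] = max over allowed piece i of (p[i] + net[k−i]) − 2 per cut.
net[1] = 4
net[2] = max(4+4-2, 6+0) = 6
net[3] = max(4+6-2, 6+4-2, 19+0) = 19
net[4] = max(4+19-2, 6+6-2, 19+4-2, 21+0) = 21
net[5] = max(4+21-2, 6+19-2, 19+6-2, 21+4-2, 19+0) = 23
net[6] = max(4+23-2, 6+21-2, 19+19-2, 21+6-2, 19+4-2, 35+0) = 36
net[7] = max(4+36-2, 6+23-2, 19+21-2, …, 35+4-2, 34+0) = 38
net[8] = max(4+38-2, 6+36-2, 19+23-2, …, 34+4-2, 34+0) = 40
net[9] = max(4+40-2, 6+38-2, 19+36-2, …, 34+4-2, 38+0) = 53
net[10] = max(4+53-2, 6+40-2, 19+38-2, …, 38+4-2, 44+0) = 55
One optimal plan: pieces 3 + 3 + 3 + 1 (3 cuts) → €61 − €6 = €55.

55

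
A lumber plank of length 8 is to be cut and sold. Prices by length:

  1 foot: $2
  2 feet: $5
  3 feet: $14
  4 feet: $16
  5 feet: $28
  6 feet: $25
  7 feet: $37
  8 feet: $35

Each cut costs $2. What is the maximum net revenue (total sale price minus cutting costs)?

40

Build r[k] bottom-up: r[k] = max over allowed piece i of (p[i] + r[k−i]) − 2 per cut.
r[1] = 2
r[2] = 5
r[3] = 14
r[4] = 16
r[5] = 28
r[6] = 28  (first piece 1, then r[5]=28)
r[7] = 37
r[8] = 40  (first piece 3, then r[5]=28)
One optimal plan: pieces 5 + 3 (1 cut) → $42 − $2 = $40.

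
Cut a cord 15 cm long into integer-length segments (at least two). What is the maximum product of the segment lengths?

243

Fill P[k] for k=2..15: at each k try every first piece i and multiply by the better of (k−i) uncut or P[k−i].
Small cases: P[2]=1, P[3]=2, P[4]=4, P[5]=6, P[6]=9, P[7]=12, P[8]=18.
P[9] = 3×max(6,9) = 3×9 = 27
P[10] = 2×max(8,18) = 2×18 = 36
P[11] = 2×max(9,27) = 2×27 = 54
P[12] = 3×max(9,27) = 3×27 = 81
P[13] = 2×max(11,54) = 2×54 = 108
P[14] = 2×max(12,81) = 2×81 = 162
P[15] = 3×max(12,81) = 3×81 = 243
One optimal split: 3 + 3 + 3 + 3 + 3; product 3×3×3×3×3 = 243.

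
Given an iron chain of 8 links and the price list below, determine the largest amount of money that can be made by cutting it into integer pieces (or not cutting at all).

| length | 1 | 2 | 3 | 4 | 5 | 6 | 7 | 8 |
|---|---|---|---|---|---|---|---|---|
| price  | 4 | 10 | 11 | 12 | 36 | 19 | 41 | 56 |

56

Let best[k] be the best obtainable value from length k. For each k, try every first piece i and keep the best of price[i] + best[k−i].
best[1] = 4
best[2] = 10
best[3] = 14  (first piece 1, then best[2]=10)
best[4] = 20  (first piece 2, then best[2]=10)
best[5] = 36
best[6] = 40  (first piece 1, then best[5]=36)
best[7] = 46  (first piece 2, then best[5]=36)
best[8] = 56
Best is to sell the whole 8-link piece uncut for $56.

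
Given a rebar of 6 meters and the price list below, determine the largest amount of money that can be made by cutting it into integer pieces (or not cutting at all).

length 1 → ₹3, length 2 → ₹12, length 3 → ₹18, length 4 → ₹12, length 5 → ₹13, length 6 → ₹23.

Build R[k] bottom-up: R[k] = max over allowed piece i of (p[i] + R[k−i]).
R[1] = 3
R[2] = max(3+3, 12+0) = 12
R[3] = max(3+12, 12+3, 18+0) = 18
R[4] = max(3+18, 12+12, 18+3, 12+0) = 24
R[5] = max(3+24, 12+18, 18+12, 12+3, 13+0) = 30
R[6] = max(3+30, 12+24, 18+18, 12+12, 13+3, 23+0) = 36
One optimal cutting: 2 + 2 + 2 → ₹12 + ₹12 + ₹12 = ₹36.

36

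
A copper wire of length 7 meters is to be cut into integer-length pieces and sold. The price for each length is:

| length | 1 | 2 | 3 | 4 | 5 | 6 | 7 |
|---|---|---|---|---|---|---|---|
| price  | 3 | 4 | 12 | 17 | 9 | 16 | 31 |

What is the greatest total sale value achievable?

Build v[k] bottom-up: v[k] = max over allowed piece i of (p[i] + v[k−i]).
v[1] = 3
v[2] = 6  (first piece 1, then v[1]=3)
v[3] = 12
v[4] = 17
v[5] = 20  (first piece 1, then v[4]=17)
v[6] = 24  (first piece 3, then v[3]=12)
v[7] = 31
Best is to sell the whole 7-meter piece uncut for €31.

31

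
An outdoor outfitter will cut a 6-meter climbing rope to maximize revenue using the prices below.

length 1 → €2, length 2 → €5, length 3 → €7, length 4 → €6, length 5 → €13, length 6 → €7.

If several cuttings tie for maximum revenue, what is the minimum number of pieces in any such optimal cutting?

Let r[k] be the best obtainable value from length k. For each k, try every first piece i and keep the best of price[i] + r[k−i].
r[1] = 2
r[2] = 5
r[3] = 7  (first piece 1, then r[2]=5)
r[4] = 10  (first piece 2, then r[2]=5)
r[5] = 13
r[6] = 15  (first piece 1, then r[5]=13)
Maximum revenue is €15.
Now minimize piece count subject to staying optimal: for each k, pieces[k] = 1 + min over i with p[i]+r[k−i]=r[k] of pieces[k−i].
pieces[3] = 1
pieces[4] = 2
pieces[5] = 1
pieces[6] = 2

2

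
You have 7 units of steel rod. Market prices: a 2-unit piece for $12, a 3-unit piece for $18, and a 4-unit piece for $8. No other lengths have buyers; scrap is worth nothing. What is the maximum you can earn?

42

Consider every possible first cut. best[k] is the best of p[i]+best[k−i] over all sellable i≤k.
best[1] = 0
best[2] = 12
best[3] = max(12+0, 18+0) = 18
best[4] = max(12+12, 18+0, 8+0) = 24
best[5] = max(12+18, 18+12, 8+0) = 30
best[6] = max(12+24, 18+18, 8+12) = 36
best[7] = max(12+30, 18+24, 8+18) = 42
One optimal cutting: 3 + 2 + 2 → $42.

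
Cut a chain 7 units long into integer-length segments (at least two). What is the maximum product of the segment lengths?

12

Let prod[k] be the best product for length k (with at least one cut). For each first piece i, the rest contributes max(k−i, prod[k−i]).
prod[2] = 1×max(1,0) = 1×1 = 1
prod[3] = 1×max(2,1) = 1×2 = 2
prod[4] = 2×max(2,1) = 2×2 = 4
prod[5] = 2×max(3,2) = 2×3 = 6
prod[6] = 3×max(3,2) = 3×3 = 9
prod[7] = 2×max(5,6) = 2×6 = 12
One optimal split: 3 + 2 + 2; product 3×2×2 = 12.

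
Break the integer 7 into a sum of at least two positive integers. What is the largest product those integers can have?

Define f[k] = max over 1≤i<k of i · max(k−i, f[k−i]); the inner max lets the remainder stay uncut if that's better.
f[2] = 1×max(1,0) = 1×1 = 1
f[3] = 1×max(2,1) = 1×2 = 2
f[4] = 2×max(2,1) = 2×2 = 4
f[5] = 2×max(3,2) = 2×3 = 6
f[6] = 3×max(3,2) = 3×3 = 9
f[7] = 2×max(5,6) = 2×6 = 12
One optimal split: 3 + 2 + 2; product 3×2×2 = 12.

12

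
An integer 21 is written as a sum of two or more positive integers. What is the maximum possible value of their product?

Define g[k] = max over 1≤i<k of i · max(k−i, g[k−i]); the inner max lets the remainder stay uncut if that's better.
Small cases: g[2]=1, g[3]=2, g[4]=4, g[5]=6, g[6]=9, g[7]=12, g[8]=18, g[9]=27, g[10]=36, g[11]=54, g[12]=81, g[13]=108, g[14]=162.
g[15] = 3*max(12,81) = 3*81 = 243
g[16] = 2*max(14,162) = 2*162 = 324
g[17] = 2*max(15,243) = 2*243 = 486
g[18] = 3*max(15,243) = 3*243 = 729
g[19] = 2*max(17,486) = 2*486 = 972
g[20] = 2*max(18,729) = 2*729 = 1458
g[21] = 3*max(18,729) = 3*729 = 2187
One optimal split: 3 + 3 + 3 + 3 + 3 + 3 + 3; product 3*3*3*3*3*3*3 = 2187.

2187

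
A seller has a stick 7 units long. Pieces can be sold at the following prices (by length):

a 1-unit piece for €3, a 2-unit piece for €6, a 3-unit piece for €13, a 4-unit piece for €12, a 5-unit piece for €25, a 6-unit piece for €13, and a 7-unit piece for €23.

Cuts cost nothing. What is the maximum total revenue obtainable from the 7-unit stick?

Let best[k] be the best obtainable value from length k. For each k, try every first piece i and keep the best of price[i] + best[k−i].
best[1] = 3
best[2] = max(3+3, 6+0) = 6
best[3] = max(3+6, 6+3, 13+0) = 13
best[4] = max(3+13, 6+6, 13+3, 12+0) = 16
best[5] = max(3+16, 6+13, 13+6, 12+3, 25+0) = 25
best[6] = max(3+25, 6+16, 13+13, 12+6, 25+3, 13+0) = 28
best[7] = max(3+28, 6+25, 13+16, …, 13+3, 23+0) = 31
One optimal cutting: 5 + 1 + 1 → €25 + €3 + €3 = €31.

31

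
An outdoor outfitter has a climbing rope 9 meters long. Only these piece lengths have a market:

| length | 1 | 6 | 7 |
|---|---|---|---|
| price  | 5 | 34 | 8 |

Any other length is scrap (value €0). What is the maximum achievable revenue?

49

Let best[k] be the best obtainable value from length k. For each k, try every first piece i and keep the best of price[i] + best[k−i].
best[1] = 5
best[2] = 10  (first piece 1, then best[1]=5)
best[3] = 15  (first piece 1, then best[2]=10)
best[4] = 20  (first piece 1, then best[3]=15)
best[5] = 25  (first piece 1, then best[4]=20)
best[6] = 34
best[7] = 39  (first piece 1, then best[6]=34)
best[8] = 44  (first piece 1, then best[7]=39)
best[9] = 49  (first piece 1, then best[8]=44)
One optimal cutting: 6 + 1 + 1 + 1 → €49.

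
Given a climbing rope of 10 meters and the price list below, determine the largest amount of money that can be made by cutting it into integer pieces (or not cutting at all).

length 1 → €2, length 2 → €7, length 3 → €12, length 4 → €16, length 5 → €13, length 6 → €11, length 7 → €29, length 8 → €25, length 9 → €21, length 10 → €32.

Build best[k] bottom-up: best[k] = max over allowed piece i of (p[i] + best[k−i]).
best[1] = 2
best[2] = 7
best[3] = 12
best[4] = 16
best[5] = 19  (first piece 2, then best[3]=12)
best[6] = 24  (first piece 3, then best[3]=12)
best[7] = 29
best[8] = 32  (first piece 4, then best[4]=16)
best[9] = 36  (first piece 2, then best[7]=29)
best[10] = 41  (first piece 3, then best[7]=29)
One optimal cutting: 7 + 3 → €29 + €12 = €41.

41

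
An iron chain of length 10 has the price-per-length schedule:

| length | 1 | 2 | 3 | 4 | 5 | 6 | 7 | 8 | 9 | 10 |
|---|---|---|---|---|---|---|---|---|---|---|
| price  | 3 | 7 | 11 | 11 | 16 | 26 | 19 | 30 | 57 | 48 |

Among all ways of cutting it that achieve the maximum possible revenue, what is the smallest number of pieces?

2

Consider every possible first cut. r[k] is the best of p[i]+r[k−i] over all sellable i≤k.
r[1] = 3
r[2] = max(3+3, 7+0) = 7
r[3] = max(3+7, 7+3, 11+0) = 11
r[4] = max(3+11, 7+7, 11+3, 11+0) = 14
r[5] = max(3+14, 7+11, 11+7, 11+3, 16+0) = 18
r[6] = max(3+18, 7+14, 11+11, 11+7, 16+3, 26+0) = 26
r[7] = max(3+26, 7+18, 11+14, …, 26+3, 19+0) = 29
r[8] = max(3+29, 7+26, 11+18, …, 19+3, 30+0) = 33
r[9] = max(3+33, 7+29, 11+26, …, 30+3, 57+0) = 57
r[10] = max(3+57, 7+33, 11+29, …, 57+3, 48+0) = 60
Maximum revenue is $60.
Now minimize piece count subject to staying optimal: for each k, pieces[k] = 1 + min over i with p[i]+r[k−i]=r[k] of pieces[k−i].
pieces[7] = 2
pieces[8] = 2
pieces[9] = 1
pieces[10] = 2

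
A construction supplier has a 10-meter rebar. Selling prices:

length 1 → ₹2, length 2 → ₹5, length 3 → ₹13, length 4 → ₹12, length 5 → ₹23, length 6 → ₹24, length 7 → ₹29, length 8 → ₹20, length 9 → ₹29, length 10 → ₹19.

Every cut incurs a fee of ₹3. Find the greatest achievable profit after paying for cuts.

Build net[k] bottom-up: net[k] = max over allowed piece i of (p[i] + net[k−i]) − 3 per cut.
net[1] = 2
net[2] = max(2+2-3, 5+0) = 5
net[3] = max(2+5-3, 5+2-3, 13+0) = 13
net[4] = max(2+13-3, 5+5-3, 13+2-3, 12+0) = 12
net[5] = max(2+12-3, 5+13-3, 13+5-3, 12+2-3, 23+0) = 23
net[6] = max(2+23-3, 5+12-3, 13+13-3, 12+5-3, 23+2-3, 24+0) = 24
net[7] = max(2+24-3, 5+23-3, 13+12-3, …, 24+2-3, 29+0) = 29
net[8] = max(2+29-3, 5+24-3, 13+23-3, …, 29+2-3, 20+0) = 33
net[9] = max(2+33-3, 5+29-3, 13+24-3, …, 20+2-3, 29+0) = 34
net[10] = max(2+34-3, 5+33-3, 13+29-3, …, 29+2-3, 19+0) = 43
One optimal plan: pieces 5 + 5 (1 cut) → ₹46 − ₹3 = ₹43.

43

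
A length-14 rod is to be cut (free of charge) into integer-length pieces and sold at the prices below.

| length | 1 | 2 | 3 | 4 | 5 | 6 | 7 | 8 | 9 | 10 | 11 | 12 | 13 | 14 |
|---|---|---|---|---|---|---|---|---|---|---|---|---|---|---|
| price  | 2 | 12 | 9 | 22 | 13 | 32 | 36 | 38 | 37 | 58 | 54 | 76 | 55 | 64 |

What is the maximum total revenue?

Let R[k] be the best obtainable value from length k. For each k, try every first piece i and keep the best of price[i] + R[k−i].
R[1] = 2
R[2] = 12
R[3] = 14  (first piece 1, then R[2]=12)
R[4] = 24  (first piece 2, then R[2]=12)
R[5] = 26  (first piece 1, then R[4]=24)
R[6] = 36  (first piece 2, then R[4]=24)
R[7] = 38  (first piece 1, then R[6]=36)
R[8] = 48  (first piece 2, then R[6]=36)
R[9] = 50  (first piece 1, then R[8]=48)
R[10] = 60  (first piece 2, then R[8]=48)
R[11] = 62  (first piece 1, then R[10]=60)
R[12] = 76
R[13] = 78  (first piece 1, then R[12]=76)
R[14] = 88  (first piece 2, then R[12]=76)
One optimal cutting: 12 + 2 → €76 + €12 = €88.

88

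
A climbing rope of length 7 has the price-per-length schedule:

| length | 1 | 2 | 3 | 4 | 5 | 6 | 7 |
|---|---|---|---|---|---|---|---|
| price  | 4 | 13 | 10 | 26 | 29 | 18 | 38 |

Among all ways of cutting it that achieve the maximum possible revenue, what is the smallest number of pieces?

Let r[k] be the best obtainable value from length k. For each k, try every first piece i and keep the best of price[i] + r[k−i].
r[1] = 4
r[2] = max(4+4, 13+0) = 13
r[3] = max(4+13, 13+4, 10+0) = 17
r[4] = max(4+17, 13+13, 10+4, 26+0) = 26
r[5] = max(4+26, 13+17, 10+13, 26+4, 29+0) = 30
r[6] = max(4+30, 13+26, 10+17, 26+13, 29+4, 18+0) = 39
r[7] = max(4+39, 13+30, 10+26, …, 18+4, 38+0) = 43
Maximum revenue is €43.
Now minimize piece count subject to staying optimal: for each k, pieces[k] = 1 + min over i with p[i]+r[k−i]=r[k] of pieces[k−i].
pieces[4] = 1
pieces[5] = 2
pieces[6] = 2
pieces[7] = 3

3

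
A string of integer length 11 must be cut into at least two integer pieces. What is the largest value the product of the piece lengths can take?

Let g[k] be the best product for length k (with at least one cut). For each first piece i, the rest contributes max(k−i, g[k−i]).
g[2] = 1*max(1,0) = 1*1 = 1
g[3] = max(1*2, 2*1) = 2
g[4] = max(1*3, 2*2, 3*1) = 4
g[5] = max(1*4, 2*3, 3*2, 4*1) = 6
g[6] = max(1*6, 2*4, 3*3, 4*2, 5*1) = 9
g[7] = max(1*9, 2*6, 3*4, 4*3, 5*2, 6*1) = 12
g[8] = max(1*12, 2*9, 3*6, …, 6*2, 7*1) = 18
g[9] = max(1*18, 2*12, 3*9, …, 7*2, 8*1) = 27
g[10] = max(1*27, 2*18, 3*12, …, 8*2, 9*1) = 36
g[11] = max(1*36, 2*27, 3*18, …, 9*2, 10*1) = 54
One optimal split: 3 + 3 + 3 + 2; product 3*3*3*2 = 54.

54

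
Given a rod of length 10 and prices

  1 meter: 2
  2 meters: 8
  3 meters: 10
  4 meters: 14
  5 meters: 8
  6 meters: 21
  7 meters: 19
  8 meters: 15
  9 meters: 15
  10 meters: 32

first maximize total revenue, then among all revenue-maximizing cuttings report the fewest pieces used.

Consider every possible first cut. r[k] is the best of p[i]+r[k−i] over all sellable i≤k.
r[1] = 2
r[2] = max(2+2, 8+0) = 8
r[3] = max(2+8, 8+2, 10+0) = 10
r[4] = max(2+10, 8+8, 10+2, 14+0) = 16
r[5] = max(2+16, 8+10, 10+8, 14+2, 8+0) = 18
r[6] = max(2+18, 8+16, 10+10, 14+8, 8+2, 21+0) = 24
r[7] = max(2+24, 8+18, 10+16, …, 21+2, 19+0) = 26
r[8] = max(2+26, 8+24, 10+18, …, 19+2, 15+0) = 32
r[9] = max(2+32, 8+26, 10+24, …, 15+2, 15+0) = 34
r[10] = max(2+34, 8+32, 10+26, …, 15+2, 32+0) = 40
Maximum revenue is 40.
Now minimize piece count subject to staying optimal: for each k, pieces[k] = 1 + min over i with p[i]+r[k−i]=r[k] of pieces[k−i].
pieces[7] = 3
pieces[8] = 4
pieces[9] = 4
pieces[10] = 5

5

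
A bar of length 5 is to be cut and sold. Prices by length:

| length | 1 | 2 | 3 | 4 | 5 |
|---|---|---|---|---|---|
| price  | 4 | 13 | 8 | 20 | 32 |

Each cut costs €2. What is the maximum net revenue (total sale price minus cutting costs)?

Build r[k] bottom-up: r[k] = max over allowed piece i of (p[i] + r[k−i]) − 2 per cut.
r[1] = 4
r[2] = max(4+4-2, 13+0) = 13
r[3] = max(4+13-2, 13+4-2, 8+0) = 15
r[4] = max(4+15-2, 13+13-2, 8+4-2, 20+0) = 24
r[5] = max(4+24-2, 13+15-2, 8+13-2, 20+4-2, 32+0) = 32
Best is to make no cuts and sell whole for €32.

32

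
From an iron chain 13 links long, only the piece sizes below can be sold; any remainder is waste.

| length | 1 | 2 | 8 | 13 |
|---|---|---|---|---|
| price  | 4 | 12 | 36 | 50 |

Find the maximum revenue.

Build f[k] bottom-up: f[k] = max over allowed piece i of (p[i] + f[k−i]).
f[1] = 4
f[2] = 12
f[3] = 16  (first piece 1, then f[2]=12)
f[4] = 24  (first piece 2, then f[2]=12)
f[5] = 28  (first piece 1, then f[4]=24)
f[6] = 36  (first piece 2, then f[4]=24)
f[7] = 40  (first piece 1, then f[6]=36)
f[8] = 48  (first piece 2, then f[6]=36)
f[9] = 52  (first piece 1, then f[8]=48)
f[10] = 60  (first piece 2, then f[8]=48)
f[11] = 64  (first piece 1, then f[10]=60)
f[12] = 72  (first piece 2, then f[10]=60)
f[13] = 76  (first piece 1, then f[12]=72)
One optimal cutting: 2 + 2 + 2 + 2 + 2 + 2 + 1 → $76.

76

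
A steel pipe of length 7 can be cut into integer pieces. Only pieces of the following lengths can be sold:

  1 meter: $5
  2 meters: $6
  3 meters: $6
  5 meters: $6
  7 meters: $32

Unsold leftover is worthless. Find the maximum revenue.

35

Consider every possible first cut. r[k] is the best of p[i]+r[k−i] over all sellable i≤k.
r[1] = 5
r[2] = max(5+5, 6+0) = 10
r[3] = max(5+10, 6+5, 6+0) = 15
r[4] = max(5+15, 6+10, 6+5) = 20
r[5] = max(5+20, 6+15, 6+10, 6+0) = 25
r[6] = max(5+25, 6+20, 6+15, 6+5) = 30
r[7] = max(5+30, 6+25, 6+20, 6+10, 32+0) = 35
One optimal cutting: 1 + 1 + 1 + 1 + 1 + 1 + 1 → $35.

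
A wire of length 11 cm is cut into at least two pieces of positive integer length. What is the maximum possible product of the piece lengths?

54

Let prod[k] be the best product for length k (with at least one cut). For each first piece i, the rest contributes max(k−i, prod[k−i]).
prod[2] = 1*max(1,0) = 1*1 = 1
prod[3] = max(1*2, 2*1) = 2
prod[4] = max(1*3, 2*2, 3*1) = 4
prod[5] = max(1*4, 2*3, 3*2, 4*1) = 6
prod[6] = max(1*6, 2*4, 3*3, 4*2, 5*1) = 9
prod[7] = max(1*9, 2*6, 3*4, 4*3, 5*2, 6*1) = 12
prod[8] = max(1*12, 2*9, 3*6, …, 6*2, 7*1) = 18
prod[9] = max(1*18, 2*12, 3*9, …, 7*2, 8*1) = 27
prod[10] = max(1*27, 2*18, 3*12, …, 8*2, 9*1) = 36
prod[11] = max(1*36, 2*27, 3*18, …, 9*2, 10*1) = 54
One optimal split: 3 + 3 + 3 + 2; product 3*3*3*2 = 54.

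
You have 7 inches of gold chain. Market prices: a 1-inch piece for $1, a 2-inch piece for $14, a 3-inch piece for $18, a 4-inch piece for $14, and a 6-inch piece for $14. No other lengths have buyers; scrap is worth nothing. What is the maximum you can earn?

Consider every possible first cut. f[k] is the best of p[i]+f[k−i] over all sellable i≤k.
f[1] = 1
f[2] = max(1+1, 14+0) = 14
f[3] = max(1+14, 14+1, 18+0) = 18
f[4] = max(1+18, 14+14, 18+1, 14+0) = 28
f[5] = max(1+28, 14+18, 18+14, 14+1) = 32
f[6] = max(1+32, 14+28, 18+18, 14+14, 14+0) = 42
f[7] = max(1+42, 14+32, 18+28, 14+18, 14+1) = 46
One optimal cutting: 3 + 2 + 2 → $46.

46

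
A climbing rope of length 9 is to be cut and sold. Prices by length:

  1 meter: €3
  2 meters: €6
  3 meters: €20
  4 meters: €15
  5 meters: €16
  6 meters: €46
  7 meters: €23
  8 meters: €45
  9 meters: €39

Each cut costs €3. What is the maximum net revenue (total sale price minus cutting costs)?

63

Let net[k] be the best obtainable value from length k. For each k, try every first piece i and keep the best of price[i] + net[k−i] minus the 3 cut fee when i<k.
net[1] = 3
net[2] = 6
net[3] = 20
net[4] = 20  (first piece 1, then net[3]=20)
net[5] = 23  (first piece 2, then net[3]=20)
net[6] = 46
net[7] = 46  (first piece 1, then net[6]=46)
net[8] = 49  (first piece 2, then net[6]=46)
net[9] = 63  (first piece 3, then net[6]=46)
One optimal plan: pieces 6 + 3 (1 cut) → €66 − €3 = €63.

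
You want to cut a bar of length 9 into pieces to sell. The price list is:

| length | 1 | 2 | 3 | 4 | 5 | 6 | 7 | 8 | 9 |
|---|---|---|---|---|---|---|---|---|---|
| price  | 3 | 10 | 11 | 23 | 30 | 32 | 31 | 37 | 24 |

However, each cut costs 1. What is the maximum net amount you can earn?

52

Let net[k] be the best obtainable value from length k. For each k, try every first piece i and keep the best of price[i] + net[k−i] minus the 1 cut fee when i<k.
net[1] = 3
net[2] = max(3+3-1, 10+0) = 10
net[3] = max(3+10-1, 10+3-1, 11+0) = 12
net[4] = max(3+12-1, 10+10-1, 11+3-1, 23+0) = 23
net[5] = max(3+23-1, 10+12-1, 11+10-1, 23+3-1, 30+0) = 30
net[6] = max(3+30-1, 10+23-1, 11+12-1, 23+10-1, 30+3-1, 32+0) = 32
net[7] = max(3+32-1, 10+30-1, 11+23-1, …, 32+3-1, 31+0) = 39
net[8] = max(3+39-1, 10+32-1, 11+30-1, …, 31+3-1, 37+0) = 45
net[9] = max(3+45-1, 10+39-1, 11+32-1, …, 37+3-1, 24+0) = 52
One optimal plan: pieces 5 + 4 (1 cut) → 53 − 1 = 52.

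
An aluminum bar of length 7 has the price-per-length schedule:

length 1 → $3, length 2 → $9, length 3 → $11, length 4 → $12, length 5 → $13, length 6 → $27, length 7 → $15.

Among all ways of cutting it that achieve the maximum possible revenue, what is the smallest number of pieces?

Let r[k] be the best obtainable value from length k. For each k, try every first piece i and keep the best of price[i] + r[k−i].
r[1] = 3
r[2] = max(3+3, 9+0) = 9
r[3] = max(3+9, 9+3, 11+0) = 12
r[4] = max(3+12, 9+9, 11+3, 12+0) = 18
r[5] = max(3+18, 9+12, 11+9, 12+3, 13+0) = 21
r[6] = max(3+21, 9+18, 11+12, 12+9, 13+3, 27+0) = 27
r[7] = max(3+27, 9+21, 11+18, …, 27+3, 15+0) = 30
Maximum revenue is $30.
Now minimize piece count subject to staying optimal: for each k, pieces[k] = 1 + min over i with p[i]+r[k−i]=r[k] of pieces[k−i].
pieces[4] = 2
pieces[5] = 3
pieces[6] = 1
pieces[7] = 2

2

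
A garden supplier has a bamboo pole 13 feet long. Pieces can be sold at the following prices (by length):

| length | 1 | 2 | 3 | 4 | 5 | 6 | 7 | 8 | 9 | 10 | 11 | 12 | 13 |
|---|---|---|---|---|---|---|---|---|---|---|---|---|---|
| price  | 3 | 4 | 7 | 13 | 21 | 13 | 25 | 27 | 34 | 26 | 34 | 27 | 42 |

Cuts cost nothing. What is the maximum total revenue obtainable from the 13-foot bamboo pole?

51

Build R[k] bottom-up: R[k] = max over allowed piece i of (p[i] + R[k−i]).
R[1] = 3
R[2] = max(3+3, 4+0) = 6
R[3] = max(3+6, 4+3, 7+0) = 9
R[4] = max(3+9, 4+6, 7+3, 13+0) = 13
R[5] = max(3+13, 4+9, 7+6, 13+3, 21+0) = 21
R[6] = max(3+21, 4+13, 7+9, 13+6, 21+3, 13+0) = 24
R[7] = max(3+24, 4+21, 7+13, …, 13+3, 25+0) = 27
R[8] = max(3+27, 4+24, 7+21, …, 25+3, 27+0) = 30
R[9] = max(3+30, 4+27, 7+24, …, 27+3, 34+0) = 34
R[10] = max(3+34, 4+30, 7+27, …, 34+3, 26+0) = 42
R[11] = max(3+42, 4+34, 7+30, …, 26+3, 34+0) = 45
R[12] = max(3+45, 4+42, 7+34, …, 34+3, 27+0) = 48
R[13] = max(3+48, 4+45, 7+42, …, 27+3, 42+0) = 51
One optimal cutting: 5 + 5 + 1 + 1 + 1 → $21 + $21 + $3 + $3 + $3 = $51.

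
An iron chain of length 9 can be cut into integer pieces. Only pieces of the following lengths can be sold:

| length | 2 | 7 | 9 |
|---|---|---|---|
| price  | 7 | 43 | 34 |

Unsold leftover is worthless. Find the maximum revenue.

Consider every possible first cut. r[k] is the best of p[i]+r[k−i] over all sellable i≤k.
r[1] = 0
r[2] = 7
r[3] = 7
r[4] = 14  (first piece 2, then r[2]=7)
r[5] = 14
r[6] = 21  (first piece 2, then r[4]=14)
r[7] = 43
r[8] = 43
r[9] = 50  (first piece 2, then r[7]=43)
One optimal cutting: 7 + 2 → $50.

50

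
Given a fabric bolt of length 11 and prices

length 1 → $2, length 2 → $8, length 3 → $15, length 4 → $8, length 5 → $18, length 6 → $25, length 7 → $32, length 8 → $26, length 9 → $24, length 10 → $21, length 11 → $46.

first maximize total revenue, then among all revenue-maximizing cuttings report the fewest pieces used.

Let r[k] be the best obtainable value from length k. For each k, try every first piece i and keep the best of price[i] + r[k−i].
r[1] = 2
r[2] = max(2+2, 8+0) = 8
r[3] = max(2+8, 8+2, 15+0) = 15
r[4] = max(2+15, 8+8, 15+2, 8+0) = 17
r[5] = max(2+17, 8+15, 15+8, 8+2, 18+0) = 23
r[6] = max(2+23, 8+17, 15+15, 8+8, 18+2, 25+0) = 30
r[7] = max(2+30, 8+23, 15+17, …, 25+2, 32+0) = 32
r[8] = max(2+32, 8+30, 15+23, …, 32+2, 26+0) = 38
r[9] = max(2+38, 8+32, 15+30, …, 26+2, 24+0) = 45
r[10] = max(2+45, 8+38, 15+32, …, 24+2, 21+0) = 47
r[11] = max(2+47, 8+45, 15+38, …, 21+2, 46+0) = 53
Maximum revenue is $53.
Now minimize piece count subject to staying optimal: for each k, pieces[k] = 1 + min over i with p[i]+r[k−i]=r[k] of pieces[k−i].
pieces[8] = 3
pieces[9] = 3
pieces[10] = 2
pieces[11] = 4

4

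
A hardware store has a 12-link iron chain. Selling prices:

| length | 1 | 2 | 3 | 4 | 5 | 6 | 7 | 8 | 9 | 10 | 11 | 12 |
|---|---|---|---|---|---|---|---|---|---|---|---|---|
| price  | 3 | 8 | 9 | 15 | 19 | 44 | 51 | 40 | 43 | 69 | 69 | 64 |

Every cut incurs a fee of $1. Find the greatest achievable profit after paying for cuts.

87

Let net[k] be the best obtainable value from length k. For each k, try every first piece i and keep the best of price[i] + net[k−i] minus the 1 cut fee when i<k.
net[1] = 3
net[2] = 8
net[3] = 10  (first piece 1, then net[2]=8)
net[4] = 15  (first piece 2, then net[2]=8)
net[5] = 19
net[6] = 44
net[7] = 51
net[8] = 53  (first piece 1, then net[7]=51)
net[9] = 58  (first piece 2, then net[7]=51)
net[10] = 69
net[11] = 71  (first piece 1, then net[10]=69)
net[12] = 87  (first piece 6, then net[6]=44)
One optimal plan: pieces 6 + 6 (1 cut) → $88 − $1 = $87.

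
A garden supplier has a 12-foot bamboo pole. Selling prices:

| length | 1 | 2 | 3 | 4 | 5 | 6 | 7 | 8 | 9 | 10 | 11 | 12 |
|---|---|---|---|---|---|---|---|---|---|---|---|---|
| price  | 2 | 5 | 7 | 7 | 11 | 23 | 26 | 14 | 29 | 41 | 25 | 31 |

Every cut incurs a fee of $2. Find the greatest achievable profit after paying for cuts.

Let v[k] be the best obtainable value from length k. For each k, try every first piece i and keep the best of price[i] + v[k−i] minus the 2 cut fee when i<k.
v[1] = 2
v[2] = max(2+2-2, 5+0) = 5
v[3] = max(2+5-2, 5+2-2, 7+0) = 7
v[4] = max(2+7-2, 5+5-2, 7+2-2, 7+0) = 8
v[5] = max(2+8-2, 5+7-2, 7+5-2, 7+2-2, 11+0) = 11
v[6] = max(2+11-2, 5+8-2, 7+7-2, 7+5-2, 11+2-2, 23+0) = 23
v[7] = max(2+23-2, 5+11-2, 7+8-2, …, 23+2-2, 26+0) = 26
v[8] = max(2+26-2, 5+23-2, 7+11-2, …, 26+2-2, 14+0) = 26
v[9] = max(2+26-2, 5+26-2, 7+23-2, …, 14+2-2, 29+0) = 29
v[10] = max(2+29-2, 5+26-2, 7+26-2, …, 29+2-2, 41+0) = 41
v[11] = max(2+41-2, 5+29-2, 7+26-2, …, 41+2-2, 25+0) = 41
v[12] = max(2+41-2, 5+41-2, 7+29-2, …, 25+2-2, 31+0) = 44
One optimal plan: pieces 10 + 2 (1 cut) → $46 − $2 = $44.

44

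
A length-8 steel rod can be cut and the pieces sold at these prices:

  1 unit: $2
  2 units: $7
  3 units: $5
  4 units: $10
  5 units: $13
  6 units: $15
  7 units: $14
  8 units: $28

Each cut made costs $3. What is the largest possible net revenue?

Consider every possible first cut. v[k] is the best of p[i]+v[k−i] over all sellable i≤k, charging 3 whenever i<k.
v[1] = 2
v[2] = max(2+2-3, 7+0) = 7
v[3] = max(2+7-3, 7+2-3, 5+0) = 6
v[4] = max(2+6-3, 7+7-3, 5+2-3, 10+0) = 11
v[5] = max(2+11-3, 7+6-3, 5+7-3, 10+2-3, 13+0) = 13
v[6] = max(2+13-3, 7+11-3, 5+6-3, 10+7-3, 13+2-3, 15+0) = 15
v[7] = max(2+15-3, 7+13-3, 5+11-3, …, 15+2-3, 14+0) = 17
v[8] = max(2+17-3, 7+15-3, 5+13-3, …, 14+2-3, 28+0) = 28
Best is to make no cuts and sell whole for $28.

28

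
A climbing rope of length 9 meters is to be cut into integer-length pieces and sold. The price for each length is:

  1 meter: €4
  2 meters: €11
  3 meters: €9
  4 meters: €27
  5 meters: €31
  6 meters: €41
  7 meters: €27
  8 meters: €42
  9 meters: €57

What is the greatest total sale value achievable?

Consider every possible first cut. r[k] is the best of p[i]+r[k−i] over all sellable i≤k.
r[1] = 4
r[2] = max(4+4, 11+0) = 11
r[3] = max(4+11, 11+4, 9+0) = 15
r[4] = max(4+15, 11+11, 9+4, 27+0) = 27
r[5] = max(4+27, 11+15, 9+11, 27+4, 31+0) = 31
r[6] = max(4+31, 11+27, 9+15, 27+11, 31+4, 41+0) = 41
r[7] = max(4+41, 11+31, 9+27, …, 41+4, 27+0) = 45
r[8] = max(4+45, 11+41, 9+31, …, 27+4, 42+0) = 54
r[9] = max(4+54, 11+45, 9+41, …, 42+4, 57+0) = 58
One optimal cutting: 4 + 4 + 1 → €27 + €27 + €4 = €58.

58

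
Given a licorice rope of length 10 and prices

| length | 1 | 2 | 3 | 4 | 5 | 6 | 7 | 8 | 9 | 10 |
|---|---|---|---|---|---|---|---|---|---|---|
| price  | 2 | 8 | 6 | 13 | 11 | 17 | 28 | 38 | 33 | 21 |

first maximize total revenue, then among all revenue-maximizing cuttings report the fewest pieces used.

2

Build r[k] bottom-up: r[k] = max over allowed piece i of (p[i] + r[k−i]).
r[1] = 2
r[2] = max(2+2, 8+0) = 8
r[3] = max(2+8, 8+2, 6+0) = 10
r[4] = max(2+10, 8+8, 6+2, 13+0) = 16
r[5] = max(2+16, 8+10, 6+8, 13+2, 11+0) = 18
r[6] = max(2+18, 8+16, 6+10, 13+8, 11+2, 17+0) = 24
r[7] = max(2+24, 8+18, 6+16, …, 17+2, 28+0) = 28
r[8] = max(2+28, 8+24, 6+18, …, 28+2, 38+0) = 38
r[9] = max(2+38, 8+28, 6+24, …, 38+2, 33+0) = 40
r[10] = max(2+40, 8+38, 6+28, …, 33+2, 21+0) = 46
Maximum revenue is ¢46.
Now minimize piece count subject to staying optimal: for each k, pieces[k] = 1 + min over i with p[i]+r[k−i]=r[k] of pieces[k−i].
pieces[7] = 1
pieces[8] = 1
pieces[9] = 2
pieces[10] = 2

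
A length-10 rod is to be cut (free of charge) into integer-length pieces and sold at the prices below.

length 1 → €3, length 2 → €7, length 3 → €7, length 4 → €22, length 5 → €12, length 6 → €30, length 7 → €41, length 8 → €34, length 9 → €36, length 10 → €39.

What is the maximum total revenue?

Build r[k] bottom-up: r[k] = max over allowed piece i of (p[i] + r[k−i]).
r[1] = 3
r[2] = 7
r[3] = 10  (first piece 1, then r[2]=7)
r[4] = 22
r[5] = 25  (first piece 1, then r[4]=22)
r[6] = 30
r[7] = 41
r[8] = 44  (first piece 1, then r[7]=41)
r[9] = 48  (first piece 2, then r[7]=41)
r[10] = 52  (first piece 4, then r[6]=30)
One optimal cutting: 6 + 4 → €30 + €22 = €52.

52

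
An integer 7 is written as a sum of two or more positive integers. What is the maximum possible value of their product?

Let P[k] be the best product for length k (with at least one cut). For each first piece i, the rest contributes max(k−i, P[k−i]).
P[2] = 1×max(1,0) = 1×1 = 1
P[3] = max(1×2, 2×1) = 2
P[4] = max(1×3, 2×2, 3×1) = 4
P[5] = max(1×4, 2×3, 3×2, 4×1) = 6
P[6] = max(1×6, 2×4, 3×3, 4×2, 5×1) = 9
P[7] = max(1×9, 2×6, 3×4, 4×3, 5×2, 6×1) = 12
One optimal split: 3 + 2 + 2; product 3×2×2 = 12.

12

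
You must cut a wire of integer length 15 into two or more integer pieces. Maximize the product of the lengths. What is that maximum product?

Let g[k] be the best product for length k (with at least one cut). For each first piece i, the rest contributes max(k−i, g[k−i]).
g[2] = 1×max(1,0) = 1×1 = 1
g[3] = max(1×2, 2×1) = 2
g[4] = max(1×3, 2×2, 3×1) = 4
g[5] = max(1×4, 2×3, 3×2, 4×1) = 6
g[6] = max(1×6, 2×4, 3×3, 4×2, 5×1) = 9
g[7] = max(1×9, 2×6, 3×4, 4×3, 5×2, 6×1) = 12
g[8] = max(1×12, 2×9, 3×6, …, 6×2, 7×1) = 18
g[9] = max(1×18, 2×12, 3×9, …, 7×2, 8×1) = 27
g[10] = max(1×27, 2×18, 3×12, …, 8×2, 9×1) = 36
g[11] = max(1×36, 2×27, 3×18, …, 9×2, 10×1) = 54
g[12] = max(1×54, 2×36, 3×27, …, 10×2, 11×1) = 81
g[13] = max(1×81, 2×54, 3×36, …, 11×2, 12×1) = 108
g[14] = max(1×108, 2×81, 3×54, …, 12×2, 13×1) = 162
g[15] = max(1×162, 2×108, 3×81, …, 13×2, 14×1) = 243
One optimal split: 3 + 3 + 3 + 3 + 3; product 3×3×3×3×3 = 243.

243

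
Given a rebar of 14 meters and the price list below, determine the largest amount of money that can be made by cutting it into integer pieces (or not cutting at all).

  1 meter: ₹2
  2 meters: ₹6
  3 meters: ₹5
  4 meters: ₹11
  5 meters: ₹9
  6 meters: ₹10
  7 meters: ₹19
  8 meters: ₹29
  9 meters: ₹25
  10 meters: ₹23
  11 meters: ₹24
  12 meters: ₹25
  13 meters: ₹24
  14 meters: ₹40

Consider every possible first cut. best[k] is the best of p[i]+best[k−i] over all sellable i≤k.
best[1] = 2
best[2] = 6
best[3] = 8  (first piece 1, then best[2]=6)
best[4] = 12  (first piece 2, then best[2]=6)
best[5] = 14  (first piece 1, then best[4]=12)
best[6] = 18  (first piece 2, then best[4]=12)
best[7] = 20  (first piece 1, then best[6]=18)
best[8] = 29
best[9] = 31  (first piece 1, then best[8]=29)
best[10] = 35  (first piece 2, then best[8]=29)
best[11] = 37  (first piece 1, then best[10]=35)
best[12] = 41  (first piece 2, then best[10]=35)
best[13] = 43  (first piece 1, then best[12]=41)
best[14] = 47  (first piece 2, then best[12]=41)
One optimal cutting: 8 + 2 + 2 + 2 → ₹29 + ₹6 + ₹6 + ₹6 = ₹47.

47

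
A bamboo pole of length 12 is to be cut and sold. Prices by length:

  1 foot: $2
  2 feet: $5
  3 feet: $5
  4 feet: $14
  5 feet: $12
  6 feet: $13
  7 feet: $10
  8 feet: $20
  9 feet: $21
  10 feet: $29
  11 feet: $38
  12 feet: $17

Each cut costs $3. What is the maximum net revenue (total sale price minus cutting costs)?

Consider every possible first cut. v[k] is the best of p[i]+v[k−i] over all sellable i≤k, charging 3 whenever i<k.
v[1] = 2
v[2] = 5
v[3] = 5
v[4] = 14
v[5] = 13  (first piece 1, then v[4]=14)
v[6] = 16  (first piece 2, then v[4]=14)
v[7] = 16  (first piece 3, then v[4]=14)
v[8] = 25  (first piece 4, then v[4]=14)
v[9] = 24  (first piece 1, then v[8]=25)
v[10] = 29
v[11] = 38
v[12] = 37  (first piece 1, then v[11]=38)
One optimal plan: pieces 11 + 1 (1 cut) → $40 − $3 = $37.

37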